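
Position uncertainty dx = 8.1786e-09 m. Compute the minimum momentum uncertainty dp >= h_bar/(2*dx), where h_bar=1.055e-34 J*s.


dp = h_bar / (2 * dx)
= 1.055e-34 / (2 * 8.1786e-09)
= 1.055e-34 / 1.6357e-08
= 6.4498e-27 kg*m/s

6.4498e-27


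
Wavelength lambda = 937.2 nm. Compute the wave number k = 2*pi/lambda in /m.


k = 2 * pi / lambda
= 6.2832 / (937.2e-9)
= 6.2832 / 9.3720e-07
= 6.7042e+06 /m

6.7042e+06


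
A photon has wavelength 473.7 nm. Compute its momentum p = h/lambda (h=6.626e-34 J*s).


p = h / lambda
= 6.626e-34 / (473.7e-9)
= 6.626e-34 / 4.7370e-07
= 1.3988e-27 kg*m/s

1.3988e-27


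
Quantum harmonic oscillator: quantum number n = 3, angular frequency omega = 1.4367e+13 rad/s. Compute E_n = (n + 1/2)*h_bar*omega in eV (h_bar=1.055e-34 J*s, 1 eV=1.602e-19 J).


E = (n + 1/2) * h_bar * omega
= (3 + 0.5) * 1.055e-34 * 1.4367e+13
= 3.5 * 1.5157e-21
= 5.3050e-21 J
= 0.0331 eV

0.0331


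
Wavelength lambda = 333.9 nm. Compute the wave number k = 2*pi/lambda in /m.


k = 2 * pi / lambda
= 6.2832 / (333.9e-9)
= 6.2832 / 3.3390e-07
= 1.8818e+07 /m

1.8818e+07


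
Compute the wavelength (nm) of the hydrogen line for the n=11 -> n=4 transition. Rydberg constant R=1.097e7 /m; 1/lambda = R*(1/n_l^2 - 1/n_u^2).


1/lambda = R * (1/n_l^2 - 1/n_u^2)
= 1.097e7 * (1/4^2 - 1/11^2)
= 1.097e7 * (0.0625 - 0.008264)
= 1.097e7 * 0.054236
= 5.9496e+05 /m
lambda = 1 / 5.9496e+05 = 1680.7744 nm

1680.7744


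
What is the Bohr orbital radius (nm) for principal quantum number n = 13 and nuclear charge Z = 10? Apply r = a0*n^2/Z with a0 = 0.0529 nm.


r = a0 * n^2 / Z
= 0.0529 * 13^2 / 10
= 0.0529 * 169 / 10
= 0.894 nm

0.894


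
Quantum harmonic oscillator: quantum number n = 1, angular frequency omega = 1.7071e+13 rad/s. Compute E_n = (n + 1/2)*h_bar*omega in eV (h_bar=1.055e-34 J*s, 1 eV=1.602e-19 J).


E = (n + 1/2) * h_bar * omega
= (1 + 0.5) * 1.055e-34 * 1.7071e+13
= 1.5 * 1.8010e-21
= 2.7015e-21 J
= 0.0169 eV

0.0169


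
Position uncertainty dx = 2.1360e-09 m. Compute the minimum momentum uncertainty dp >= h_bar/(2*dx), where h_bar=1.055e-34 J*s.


dp = h_bar / (2 * dx)
= 1.055e-34 / (2 * 2.1360e-09)
= 1.055e-34 / 4.2720e-09
= 2.4696e-26 kg*m/s

2.4696e-26


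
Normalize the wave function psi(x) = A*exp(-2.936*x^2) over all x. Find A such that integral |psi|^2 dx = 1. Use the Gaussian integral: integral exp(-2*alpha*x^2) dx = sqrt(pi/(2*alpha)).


integral |psi|^2 dx = A^2 * sqrt(pi/(2*alpha)) = 1
A^2 = sqrt(2*alpha/pi)
= sqrt(2 * 2.936 / pi)
= 1.367156
A = sqrt(1.367156)
= 1.1693

1.1693


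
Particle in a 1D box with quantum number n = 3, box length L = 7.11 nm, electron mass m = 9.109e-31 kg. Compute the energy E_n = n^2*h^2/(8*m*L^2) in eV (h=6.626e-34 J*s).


E = n^2 * h^2 / (8 * m * L^2)
= 3^2 * (6.626e-34)^2 / (8 * 9.109e-31 * (7.11e-9)^2)
= 9 * 4.3904e-67 / (8 * 9.109e-31 * 5.0552e-17)
= 1.0726e-20 J
= 0.067 eV

0.067


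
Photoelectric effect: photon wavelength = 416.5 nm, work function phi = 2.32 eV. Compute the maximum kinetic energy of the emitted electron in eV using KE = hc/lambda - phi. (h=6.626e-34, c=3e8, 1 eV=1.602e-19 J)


E_photon = hc / lambda
= (6.626e-34)(3e8) / (416.5e-9)
= 4.7726e-19 J
= 2.9792 eV
KE = E_photon - phi
= 2.9792 - 2.32
= 0.6592 eV

0.6592


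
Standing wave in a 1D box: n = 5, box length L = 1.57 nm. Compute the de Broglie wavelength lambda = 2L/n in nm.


lambda = 2L / n
= 2 * 1.57 / 5
= 3.14 / 5
= 0.628 nm

0.628


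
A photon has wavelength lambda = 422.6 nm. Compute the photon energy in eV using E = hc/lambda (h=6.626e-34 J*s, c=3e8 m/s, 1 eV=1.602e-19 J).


E = hc / lambda
= (6.626e-34)(3e8) / (422.6e-9)
= 1.9878e-25 / 4.2260e-07
= 4.7037e-19 J
Converting to eV: 4.7037e-19 / 1.602e-19
= 2.9362 eV

2.9362


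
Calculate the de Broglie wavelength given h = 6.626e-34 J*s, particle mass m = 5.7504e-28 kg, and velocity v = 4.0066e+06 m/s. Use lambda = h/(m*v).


lambda = h / (m * v)
= 6.626e-34 / (5.7504e-28 * 4.0066e+06)
= 6.626e-34 / 2.3040e-21
= 2.8759e-13 m

2.8759e-13


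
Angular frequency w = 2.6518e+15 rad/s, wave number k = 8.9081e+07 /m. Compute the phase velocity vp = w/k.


vp = w / k
= 2.6518e+15 / 8.9081e+07
= 2.9768e+07 m/s

2.9768e+07


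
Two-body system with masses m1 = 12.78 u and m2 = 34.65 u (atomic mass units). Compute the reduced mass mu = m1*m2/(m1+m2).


mu = m1 * m2 / (m1 + m2)
= 12.78 * 34.65 / (12.78 + 34.65)
= 442.827 / 47.43
= 9.3364 u

9.3364


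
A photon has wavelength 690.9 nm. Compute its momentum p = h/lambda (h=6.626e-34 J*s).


p = h / lambda
= 6.626e-34 / (690.9e-9)
= 6.626e-34 / 6.9090e-07
= 9.5904e-28 kg*m/s

9.5904e-28


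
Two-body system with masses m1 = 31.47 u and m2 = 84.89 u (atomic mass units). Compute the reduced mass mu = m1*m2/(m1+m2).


mu = m1 * m2 / (m1 + m2)
= 31.47 * 84.89 / (31.47 + 84.89)
= 2671.4883 / 116.36
= 22.9588 u

22.9588


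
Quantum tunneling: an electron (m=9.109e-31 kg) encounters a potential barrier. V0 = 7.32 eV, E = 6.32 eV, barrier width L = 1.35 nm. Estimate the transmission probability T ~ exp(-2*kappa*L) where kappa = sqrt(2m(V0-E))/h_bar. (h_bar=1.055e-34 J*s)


V0 - E = 1.0 eV = 1.6020e-19 J
kappa = sqrt(2 * m * (V0-E)) / h_bar
= sqrt(2 * 9.109e-31 * 1.6020e-19) / 1.055e-34
= 5.1207e+09 /m
2*kappa*L = 2 * 5.1207e+09 * 1.35e-9
= 13.8259
T = exp(-13.8259) = 9.896802e-07

9.896802e-07


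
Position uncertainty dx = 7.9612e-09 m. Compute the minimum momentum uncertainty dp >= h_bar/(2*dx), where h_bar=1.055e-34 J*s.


dp = h_bar / (2 * dx)
= 1.055e-34 / (2 * 7.9612e-09)
= 1.055e-34 / 1.5922e-08
= 6.6259e-27 kg*m/s

6.6259e-27


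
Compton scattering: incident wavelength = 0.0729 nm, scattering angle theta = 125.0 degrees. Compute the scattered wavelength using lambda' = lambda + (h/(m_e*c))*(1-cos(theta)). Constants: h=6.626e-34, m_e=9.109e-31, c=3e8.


Compton wavelength: h/(m_e*c) = 2.4247e-12 m
d_lambda = 2.4247e-12 * (1 - cos(125.0 deg))
= 2.4247e-12 * 1.573576
= 3.8155e-12 m = 0.003815 nm
lambda' = 0.0729 + 0.003815
= 0.076715 nm

0.076715


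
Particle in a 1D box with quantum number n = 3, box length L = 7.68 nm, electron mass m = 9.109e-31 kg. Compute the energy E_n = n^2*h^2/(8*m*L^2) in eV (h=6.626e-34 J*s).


E = n^2 * h^2 / (8 * m * L^2)
= 3^2 * (6.626e-34)^2 / (8 * 9.109e-31 * (7.68e-9)^2)
= 9 * 4.3904e-67 / (8 * 9.109e-31 * 5.8982e-17)
= 9.1931e-21 J
= 0.0574 eV

0.0574


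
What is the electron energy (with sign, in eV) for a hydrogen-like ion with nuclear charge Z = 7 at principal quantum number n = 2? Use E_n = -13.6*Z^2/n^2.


E_n = -13.6 * Z^2 / n^2
= -13.6 * 7^2 / 2^2
= -13.6 * 49 / 4
= -166.6 eV

-166.6


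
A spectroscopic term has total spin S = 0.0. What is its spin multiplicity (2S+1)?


Spin multiplicity = 2S + 1
= 2 * 0.0 + 1
= 0.0 + 1
= 1

1


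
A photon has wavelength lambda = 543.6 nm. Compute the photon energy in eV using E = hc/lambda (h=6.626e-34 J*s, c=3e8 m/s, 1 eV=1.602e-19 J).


E = hc / lambda
= (6.626e-34)(3e8) / (543.6e-9)
= 1.9878e-25 / 5.4360e-07
= 3.6567e-19 J
Converting to eV: 3.6567e-19 / 1.602e-19
= 2.2826 eV

2.2826


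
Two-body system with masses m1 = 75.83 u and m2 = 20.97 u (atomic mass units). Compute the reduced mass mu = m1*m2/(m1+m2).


mu = m1 * m2 / (m1 + m2)
= 75.83 * 20.97 / (75.83 + 20.97)
= 1590.1551 / 96.8
= 16.4272 u

16.4272


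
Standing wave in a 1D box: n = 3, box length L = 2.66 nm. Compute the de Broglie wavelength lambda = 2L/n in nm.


lambda = 2L / n
= 2 * 2.66 / 3
= 5.32 / 3
= 1.7733 nm

1.7733


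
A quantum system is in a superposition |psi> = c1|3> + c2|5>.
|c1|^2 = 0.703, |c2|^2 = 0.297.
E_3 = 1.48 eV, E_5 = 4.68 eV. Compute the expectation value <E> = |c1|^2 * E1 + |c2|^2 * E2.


<E> = |c1|^2 * E1 + |c2|^2 * E2
= 0.703 * 1.48 + 0.297 * 4.68
= 1.0404 + 1.39
= 2.4304 eV

2.4304


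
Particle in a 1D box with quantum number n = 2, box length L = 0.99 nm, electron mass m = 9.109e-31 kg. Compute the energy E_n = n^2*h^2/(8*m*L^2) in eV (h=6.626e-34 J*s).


E = n^2 * h^2 / (8 * m * L^2)
= 2^2 * (6.626e-34)^2 / (8 * 9.109e-31 * (0.99e-9)^2)
= 4 * 4.3904e-67 / (8 * 9.109e-31 * 9.8010e-19)
= 2.4588e-19 J
= 1.5349 eV

1.5349


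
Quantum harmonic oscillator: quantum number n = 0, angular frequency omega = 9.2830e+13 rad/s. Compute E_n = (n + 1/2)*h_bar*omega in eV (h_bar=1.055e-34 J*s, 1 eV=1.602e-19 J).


E = (n + 1/2) * h_bar * omega
= (0 + 0.5) * 1.055e-34 * 9.2830e+13
= 0.5 * 9.7936e-21
= 4.8968e-21 J
= 0.0306 eV

0.0306


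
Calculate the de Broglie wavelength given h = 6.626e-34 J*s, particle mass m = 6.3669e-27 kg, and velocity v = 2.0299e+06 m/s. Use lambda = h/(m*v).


lambda = h / (m * v)
= 6.626e-34 / (6.3669e-27 * 2.0299e+06)
= 6.626e-34 / 1.2924e-20
= 5.1268e-14 m

5.1268e-14


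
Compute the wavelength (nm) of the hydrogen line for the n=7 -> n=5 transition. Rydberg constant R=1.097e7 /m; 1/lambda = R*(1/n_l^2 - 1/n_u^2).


1/lambda = R * (1/n_l^2 - 1/n_u^2)
= 1.097e7 * (1/5^2 - 1/7^2)
= 1.097e7 * (0.04 - 0.020408)
= 1.097e7 * 0.019592
= 2.1492e+05 /m
lambda = 1 / 2.1492e+05 = 4652.8411 nm

4652.8411


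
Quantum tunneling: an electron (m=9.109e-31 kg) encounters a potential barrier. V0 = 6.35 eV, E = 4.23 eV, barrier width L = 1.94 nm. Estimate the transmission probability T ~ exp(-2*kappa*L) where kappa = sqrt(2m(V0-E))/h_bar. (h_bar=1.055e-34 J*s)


V0 - E = 2.12 eV = 3.3962e-19 J
kappa = sqrt(2 * m * (V0-E)) / h_bar
= sqrt(2 * 9.109e-31 * 3.3962e-19) / 1.055e-34
= 7.4558e+09 /m
2*kappa*L = 2 * 7.4558e+09 * 1.94e-9
= 28.9287
T = exp(-28.9287) = 2.731672e-13

2.731672e-13


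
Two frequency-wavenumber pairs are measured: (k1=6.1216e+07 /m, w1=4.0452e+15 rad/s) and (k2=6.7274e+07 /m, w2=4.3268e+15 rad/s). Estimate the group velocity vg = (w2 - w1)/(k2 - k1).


vg = (w2 - w1) / (k2 - k1)
= (4.3268e+15 - 4.0452e+15) / (6.7274e+07 - 6.1216e+07)
= 2.8160e+14 / 6.0580e+06
= 4.6484e+07 m/s

4.6484e+07


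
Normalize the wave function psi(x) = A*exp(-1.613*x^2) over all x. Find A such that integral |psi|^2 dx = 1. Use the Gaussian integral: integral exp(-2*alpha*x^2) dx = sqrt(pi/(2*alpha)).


integral |psi|^2 dx = A^2 * sqrt(pi/(2*alpha)) = 1
A^2 = sqrt(2*alpha/pi)
= sqrt(2 * 1.613 / pi)
= 1.013345
A = sqrt(1.013345)
= 1.0067

1.0067


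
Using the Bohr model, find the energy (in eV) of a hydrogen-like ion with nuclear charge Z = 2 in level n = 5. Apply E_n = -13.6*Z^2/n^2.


E_n = -13.6 * Z^2 / n^2
= -13.6 * 2^2 / 5^2
= -13.6 * 4 / 25
= -2.176 eV

-2.176


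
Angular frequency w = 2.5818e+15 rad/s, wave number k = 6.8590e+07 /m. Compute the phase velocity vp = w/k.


vp = w / k
= 2.5818e+15 / 6.8590e+07
= 3.7641e+07 m/s

3.7641e+07


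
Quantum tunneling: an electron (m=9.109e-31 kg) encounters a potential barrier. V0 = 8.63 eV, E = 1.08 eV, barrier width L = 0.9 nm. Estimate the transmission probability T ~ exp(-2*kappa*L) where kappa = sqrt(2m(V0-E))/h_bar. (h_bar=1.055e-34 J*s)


V0 - E = 7.55 eV = 1.2095e-18 J
kappa = sqrt(2 * m * (V0-E)) / h_bar
= sqrt(2 * 9.109e-31 * 1.2095e-18) / 1.055e-34
= 1.4070e+10 /m
2*kappa*L = 2 * 1.4070e+10 * 0.9e-9
= 25.3265
T = exp(-25.3265) = 1.001941e-11

1.001941e-11


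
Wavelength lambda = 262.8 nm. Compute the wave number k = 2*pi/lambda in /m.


k = 2 * pi / lambda
= 6.2832 / (262.8e-9)
= 6.2832 / 2.6280e-07
= 2.3909e+07 /m

2.3909e+07


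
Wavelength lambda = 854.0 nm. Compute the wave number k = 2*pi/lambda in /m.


k = 2 * pi / lambda
= 6.2832 / (854.0e-9)
= 6.2832 / 8.5400e-07
= 7.3574e+06 /m

7.3574e+06


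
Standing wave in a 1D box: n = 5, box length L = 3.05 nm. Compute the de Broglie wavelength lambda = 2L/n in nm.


lambda = 2L / n
= 2 * 3.05 / 5
= 6.1 / 5
= 1.22 nm

1.22


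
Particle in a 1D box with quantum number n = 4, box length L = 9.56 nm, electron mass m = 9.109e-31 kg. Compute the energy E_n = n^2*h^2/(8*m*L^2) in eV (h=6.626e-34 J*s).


E = n^2 * h^2 / (8 * m * L^2)
= 4^2 * (6.626e-34)^2 / (8 * 9.109e-31 * (9.56e-9)^2)
= 16 * 4.3904e-67 / (8 * 9.109e-31 * 9.1394e-17)
= 1.0547e-20 J
= 0.0658 eV

0.0658


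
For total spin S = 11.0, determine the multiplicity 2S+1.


Spin multiplicity = 2S + 1
= 2 * 11.0 + 1
= 22.0 + 1
= 23

23


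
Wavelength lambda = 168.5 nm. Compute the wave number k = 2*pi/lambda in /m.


k = 2 * pi / lambda
= 6.2832 / (168.5e-9)
= 6.2832 / 1.6850e-07
= 3.7289e+07 /m

3.7289e+07


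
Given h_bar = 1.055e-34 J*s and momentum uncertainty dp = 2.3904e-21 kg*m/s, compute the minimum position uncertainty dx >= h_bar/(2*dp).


dx = h_bar / (2 * dp)
= 1.055e-34 / (2 * 2.3904e-21)
= 1.055e-34 / 4.7808e-21
= 2.2067e-14 m

2.2067e-14


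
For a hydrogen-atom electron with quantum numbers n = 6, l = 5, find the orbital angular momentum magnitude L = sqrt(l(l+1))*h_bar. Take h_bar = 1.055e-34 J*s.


L = sqrt(l*(l+1)) * h_bar
= sqrt(5 * 6) * 1.055e-34
= sqrt(30) * 1.055e-34
= 5.4772 * 1.055e-34
= 5.7785e-34 J*s

5.7785e-34


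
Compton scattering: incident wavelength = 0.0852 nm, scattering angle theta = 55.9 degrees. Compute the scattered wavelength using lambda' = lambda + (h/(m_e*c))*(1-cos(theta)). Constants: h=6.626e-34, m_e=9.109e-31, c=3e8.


Compton wavelength: h/(m_e*c) = 2.4247e-12 m
d_lambda = 2.4247e-12 * (1 - cos(55.9 deg))
= 2.4247e-12 * 0.439361
= 1.0653e-12 m = 0.001065 nm
lambda' = 0.0852 + 0.001065
= 0.086265 nm

0.086265


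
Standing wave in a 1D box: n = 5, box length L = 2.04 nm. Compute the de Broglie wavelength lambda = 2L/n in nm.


lambda = 2L / n
= 2 * 2.04 / 5
= 4.08 / 5
= 0.816 nm

0.816


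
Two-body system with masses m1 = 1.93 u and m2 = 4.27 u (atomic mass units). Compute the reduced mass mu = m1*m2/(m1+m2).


mu = m1 * m2 / (m1 + m2)
= 1.93 * 4.27 / (1.93 + 4.27)
= 8.2411 / 6.2
= 1.3292 u

1.3292


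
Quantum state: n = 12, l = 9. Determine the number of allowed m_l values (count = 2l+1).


m_l ranges from -l to +l in integer steps
So m_l goes from -9 to +9
Count = 2l + 1 = 2*9 + 1
= 19

19


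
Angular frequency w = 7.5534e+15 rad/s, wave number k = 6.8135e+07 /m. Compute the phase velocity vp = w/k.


vp = w / k
= 7.5534e+15 / 6.8135e+07
= 1.1086e+08 m/s

1.1086e+08


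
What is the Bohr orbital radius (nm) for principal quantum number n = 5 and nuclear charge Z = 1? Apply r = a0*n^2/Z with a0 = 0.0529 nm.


r = a0 * n^2 / Z
= 0.0529 * 5^2 / 1
= 0.0529 * 25 / 1
= 1.3225 nm

1.3225


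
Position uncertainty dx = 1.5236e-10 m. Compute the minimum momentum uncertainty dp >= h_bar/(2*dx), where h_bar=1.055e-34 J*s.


dp = h_bar / (2 * dx)
= 1.055e-34 / (2 * 1.5236e-10)
= 1.055e-34 / 3.0472e-10
= 3.4622e-25 kg*m/s

3.4622e-25


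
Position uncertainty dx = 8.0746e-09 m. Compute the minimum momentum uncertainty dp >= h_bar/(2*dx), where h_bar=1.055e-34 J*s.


dp = h_bar / (2 * dx)
= 1.055e-34 / (2 * 8.0746e-09)
= 1.055e-34 / 1.6149e-08
= 6.5328e-27 kg*m/s

6.5328e-27


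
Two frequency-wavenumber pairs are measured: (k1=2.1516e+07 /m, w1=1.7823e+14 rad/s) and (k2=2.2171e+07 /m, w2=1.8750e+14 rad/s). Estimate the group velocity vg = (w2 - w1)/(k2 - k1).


vg = (w2 - w1) / (k2 - k1)
= (1.8750e+14 - 1.7823e+14) / (2.2171e+07 - 2.1516e+07)
= 9.2700e+12 / 6.5500e+05
= 1.4153e+07 m/s

1.4153e+07


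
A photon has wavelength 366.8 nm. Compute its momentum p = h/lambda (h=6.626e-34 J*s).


p = h / lambda
= 6.626e-34 / (366.8e-9)
= 6.626e-34 / 3.6680e-07
= 1.8064e-27 kg*m/s

1.8064e-27


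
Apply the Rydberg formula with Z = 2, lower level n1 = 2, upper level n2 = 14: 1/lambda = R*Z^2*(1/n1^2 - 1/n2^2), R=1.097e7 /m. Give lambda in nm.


1/lambda = R * Z^2 * (1/n1^2 - 1/n2^2)
= 1.097e7 * 2^2 * (1/2^2 - 1/14^2)
= 1.097e7 * 4 * (0.25 - 0.005102)
= 1.0746e+07 /m
lambda = 1 / 1.0746e+07
= 93.0568 nm

93.0568


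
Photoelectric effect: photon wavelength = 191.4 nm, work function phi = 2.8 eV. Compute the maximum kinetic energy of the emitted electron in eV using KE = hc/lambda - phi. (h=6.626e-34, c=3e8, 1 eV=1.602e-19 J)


E_photon = hc / lambda
= (6.626e-34)(3e8) / (191.4e-9)
= 1.0386e-18 J
= 6.4829 eV
KE = E_photon - phi
= 6.4829 - 2.8
= 3.6829 eV

3.6829


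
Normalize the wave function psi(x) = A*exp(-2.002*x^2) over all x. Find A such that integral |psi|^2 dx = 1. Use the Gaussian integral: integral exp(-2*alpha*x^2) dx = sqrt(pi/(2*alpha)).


integral |psi|^2 dx = A^2 * sqrt(pi/(2*alpha)) = 1
A^2 = sqrt(2*alpha/pi)
= sqrt(2 * 2.002 / pi)
= 1.128943
A = sqrt(1.128943)
= 1.0625

1.0625


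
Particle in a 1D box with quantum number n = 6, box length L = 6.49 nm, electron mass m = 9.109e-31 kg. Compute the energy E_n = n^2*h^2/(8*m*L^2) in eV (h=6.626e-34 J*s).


E = n^2 * h^2 / (8 * m * L^2)
= 6^2 * (6.626e-34)^2 / (8 * 9.109e-31 * (6.49e-9)^2)
= 36 * 4.3904e-67 / (8 * 9.109e-31 * 4.2120e-17)
= 5.1494e-20 J
= 0.3214 eV

0.3214


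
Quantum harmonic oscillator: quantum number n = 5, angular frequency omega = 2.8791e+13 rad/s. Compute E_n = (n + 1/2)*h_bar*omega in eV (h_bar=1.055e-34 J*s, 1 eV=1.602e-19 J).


E = (n + 1/2) * h_bar * omega
= (5 + 0.5) * 1.055e-34 * 2.8791e+13
= 5.5 * 3.0375e-21
= 1.6706e-20 J
= 0.1043 eV

0.1043


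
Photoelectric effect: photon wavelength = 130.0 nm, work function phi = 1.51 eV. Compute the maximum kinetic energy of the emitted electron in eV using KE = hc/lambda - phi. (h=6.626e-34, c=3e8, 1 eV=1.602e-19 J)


E_photon = hc / lambda
= (6.626e-34)(3e8) / (130.0e-9)
= 1.5291e-18 J
= 9.5448 eV
KE = E_photon - phi
= 9.5448 - 1.51
= 8.0348 eV

8.0348


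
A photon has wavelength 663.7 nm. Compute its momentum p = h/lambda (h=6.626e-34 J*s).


p = h / lambda
= 6.626e-34 / (663.7e-9)
= 6.626e-34 / 6.6370e-07
= 9.9834e-28 kg*m/s

9.9834e-28


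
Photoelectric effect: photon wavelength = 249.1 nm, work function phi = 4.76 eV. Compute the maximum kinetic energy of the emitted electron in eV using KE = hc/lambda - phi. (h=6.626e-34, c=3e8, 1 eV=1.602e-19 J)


E_photon = hc / lambda
= (6.626e-34)(3e8) / (249.1e-9)
= 7.9799e-19 J
= 4.9812 eV
KE = E_photon - phi
= 4.9812 - 4.76
= 0.2212 eV

0.2212


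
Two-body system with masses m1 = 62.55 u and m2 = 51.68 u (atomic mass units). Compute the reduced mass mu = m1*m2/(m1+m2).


mu = m1 * m2 / (m1 + m2)
= 62.55 * 51.68 / (62.55 + 51.68)
= 3232.584 / 114.23
= 28.2989 u

28.2989


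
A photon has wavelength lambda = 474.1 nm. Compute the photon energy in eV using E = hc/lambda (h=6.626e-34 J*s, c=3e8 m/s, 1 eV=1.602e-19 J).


E = hc / lambda
= (6.626e-34)(3e8) / (474.1e-9)
= 1.9878e-25 / 4.7410e-07
= 4.1928e-19 J
Converting to eV: 4.1928e-19 / 1.602e-19
= 2.6172 eV

2.6172


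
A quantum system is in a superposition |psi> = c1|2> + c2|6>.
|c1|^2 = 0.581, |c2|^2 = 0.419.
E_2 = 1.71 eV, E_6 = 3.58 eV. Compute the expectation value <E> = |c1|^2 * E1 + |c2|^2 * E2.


<E> = |c1|^2 * E1 + |c2|^2 * E2
= 0.581 * 1.71 + 0.419 * 3.58
= 0.9935 + 1.5
= 2.4935 eV

2.4935


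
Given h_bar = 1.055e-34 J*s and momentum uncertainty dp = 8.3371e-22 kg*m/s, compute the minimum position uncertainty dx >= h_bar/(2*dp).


dx = h_bar / (2 * dp)
= 1.055e-34 / (2 * 8.3371e-22)
= 1.055e-34 / 1.6674e-21
= 6.3271e-14 m

6.3271e-14


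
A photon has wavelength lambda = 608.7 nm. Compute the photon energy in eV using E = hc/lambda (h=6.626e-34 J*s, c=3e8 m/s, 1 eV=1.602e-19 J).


E = hc / lambda
= (6.626e-34)(3e8) / (608.7e-9)
= 1.9878e-25 / 6.0870e-07
= 3.2656e-19 J
Converting to eV: 3.2656e-19 / 1.602e-19
= 2.0385 eV

2.0385


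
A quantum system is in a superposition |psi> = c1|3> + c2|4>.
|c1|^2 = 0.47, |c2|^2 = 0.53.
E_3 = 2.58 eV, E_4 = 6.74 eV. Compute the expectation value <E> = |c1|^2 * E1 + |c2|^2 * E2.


<E> = |c1|^2 * E1 + |c2|^2 * E2
= 0.47 * 2.58 + 0.53 * 6.74
= 1.2126 + 3.5722
= 4.7848 eV

4.7848


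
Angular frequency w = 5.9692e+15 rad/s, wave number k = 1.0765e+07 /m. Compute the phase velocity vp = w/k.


vp = w / k
= 5.9692e+15 / 1.0765e+07
= 5.5450e+08 m/s

5.5450e+08


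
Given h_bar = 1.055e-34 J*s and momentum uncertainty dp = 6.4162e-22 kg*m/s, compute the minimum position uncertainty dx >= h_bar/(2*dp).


dx = h_bar / (2 * dp)
= 1.055e-34 / (2 * 6.4162e-22)
= 1.055e-34 / 1.2832e-21
= 8.2214e-14 m

8.2214e-14


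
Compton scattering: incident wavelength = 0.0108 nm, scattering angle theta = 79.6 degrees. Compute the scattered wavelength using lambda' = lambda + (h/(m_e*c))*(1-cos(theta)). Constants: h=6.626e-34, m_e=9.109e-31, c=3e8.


Compton wavelength: h/(m_e*c) = 2.4247e-12 m
d_lambda = 2.4247e-12 * (1 - cos(79.6 deg))
= 2.4247e-12 * 0.819481
= 1.9870e-12 m = 0.001987 nm
lambda' = 0.0108 + 0.001987
= 0.012787 nm

0.012787


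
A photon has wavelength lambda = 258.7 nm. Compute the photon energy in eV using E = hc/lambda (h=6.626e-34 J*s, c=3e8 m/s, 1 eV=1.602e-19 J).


E = hc / lambda
= (6.626e-34)(3e8) / (258.7e-9)
= 1.9878e-25 / 2.5870e-07
= 7.6838e-19 J
Converting to eV: 7.6838e-19 / 1.602e-19
= 4.7964 eV

4.7964


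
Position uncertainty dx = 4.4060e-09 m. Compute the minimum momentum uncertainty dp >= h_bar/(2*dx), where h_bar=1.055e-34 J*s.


dp = h_bar / (2 * dx)
= 1.055e-34 / (2 * 4.4060e-09)
= 1.055e-34 / 8.8120e-09
= 1.1972e-26 kg*m/s

1.1972e-26


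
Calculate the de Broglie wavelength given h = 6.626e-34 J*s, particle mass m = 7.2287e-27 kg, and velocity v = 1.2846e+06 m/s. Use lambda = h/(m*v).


lambda = h / (m * v)
= 6.626e-34 / (7.2287e-27 * 1.2846e+06)
= 6.626e-34 / 9.2860e-21
= 7.1355e-14 m

7.1355e-14


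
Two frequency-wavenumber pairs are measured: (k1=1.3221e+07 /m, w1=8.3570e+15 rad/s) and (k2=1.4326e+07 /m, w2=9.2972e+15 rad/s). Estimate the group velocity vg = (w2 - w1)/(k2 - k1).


vg = (w2 - w1) / (k2 - k1)
= (9.2972e+15 - 8.3570e+15) / (1.4326e+07 - 1.3221e+07)
= 9.4020e+14 / 1.1050e+06
= 8.5086e+08 m/s

8.5086e+08


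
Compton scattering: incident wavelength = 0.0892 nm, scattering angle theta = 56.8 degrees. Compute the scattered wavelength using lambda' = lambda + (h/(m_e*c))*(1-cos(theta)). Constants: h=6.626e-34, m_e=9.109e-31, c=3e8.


Compton wavelength: h/(m_e*c) = 2.4247e-12 m
d_lambda = 2.4247e-12 * (1 - cos(56.8 deg))
= 2.4247e-12 * 0.452437
= 1.0970e-12 m = 0.001097 nm
lambda' = 0.0892 + 0.001097
= 0.090297 nm

0.090297


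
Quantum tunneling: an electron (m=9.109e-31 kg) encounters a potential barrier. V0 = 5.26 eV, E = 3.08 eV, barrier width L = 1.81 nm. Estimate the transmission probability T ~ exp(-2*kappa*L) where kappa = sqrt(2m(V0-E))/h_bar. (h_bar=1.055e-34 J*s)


V0 - E = 2.18 eV = 3.4924e-19 J
kappa = sqrt(2 * m * (V0-E)) / h_bar
= sqrt(2 * 9.109e-31 * 3.4924e-19) / 1.055e-34
= 7.5606e+09 /m
2*kappa*L = 2 * 7.5606e+09 * 1.81e-9
= 27.3694
T = exp(-27.3694) = 1.298978e-12

1.298978e-12


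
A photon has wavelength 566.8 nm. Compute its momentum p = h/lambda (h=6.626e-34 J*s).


p = h / lambda
= 6.626e-34 / (566.8e-9)
= 6.626e-34 / 5.6680e-07
= 1.1690e-27 kg*m/s

1.1690e-27


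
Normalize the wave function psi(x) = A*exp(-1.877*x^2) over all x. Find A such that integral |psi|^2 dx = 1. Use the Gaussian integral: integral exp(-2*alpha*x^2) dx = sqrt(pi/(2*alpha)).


integral |psi|^2 dx = A^2 * sqrt(pi/(2*alpha)) = 1
A^2 = sqrt(2*alpha/pi)
= sqrt(2 * 1.877 / pi)
= 1.093131
A = sqrt(1.093131)
= 1.0455

1.0455


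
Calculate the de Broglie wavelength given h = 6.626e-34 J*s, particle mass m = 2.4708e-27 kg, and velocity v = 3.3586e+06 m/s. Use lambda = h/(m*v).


lambda = h / (m * v)
= 6.626e-34 / (2.4708e-27 * 3.3586e+06)
= 6.626e-34 / 8.2984e-21
= 7.9846e-14 m

7.9846e-14


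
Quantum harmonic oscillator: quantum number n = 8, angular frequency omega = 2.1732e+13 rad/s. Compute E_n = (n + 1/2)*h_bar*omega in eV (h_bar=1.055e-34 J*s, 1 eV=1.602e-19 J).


E = (n + 1/2) * h_bar * omega
= (8 + 0.5) * 1.055e-34 * 2.1732e+13
= 8.5 * 2.2927e-21
= 1.9488e-20 J
= 0.1216 eV

0.1216


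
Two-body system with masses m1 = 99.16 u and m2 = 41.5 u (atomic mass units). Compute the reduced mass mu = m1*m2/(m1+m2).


mu = m1 * m2 / (m1 + m2)
= 99.16 * 41.5 / (99.16 + 41.5)
= 4115.14 / 140.66
= 29.2559 u

29.2559


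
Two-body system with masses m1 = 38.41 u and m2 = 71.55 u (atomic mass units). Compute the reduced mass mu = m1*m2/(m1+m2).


mu = m1 * m2 / (m1 + m2)
= 38.41 * 71.55 / (38.41 + 71.55)
= 2748.2355 / 109.96
= 24.993 u

24.993


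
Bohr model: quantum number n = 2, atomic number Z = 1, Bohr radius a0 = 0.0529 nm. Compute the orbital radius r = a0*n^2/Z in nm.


r = a0 * n^2 / Z
= 0.0529 * 2^2 / 1
= 0.0529 * 4 / 1
= 0.2116 nm

0.2116


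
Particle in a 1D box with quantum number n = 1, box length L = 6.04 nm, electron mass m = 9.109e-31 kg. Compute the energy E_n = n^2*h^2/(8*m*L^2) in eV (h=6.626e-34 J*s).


E = n^2 * h^2 / (8 * m * L^2)
= 1^2 * (6.626e-34)^2 / (8 * 9.109e-31 * (6.04e-9)^2)
= 1 * 4.3904e-67 / (8 * 9.109e-31 * 3.6482e-17)
= 1.6515e-21 J
= 0.0103 eV

0.0103


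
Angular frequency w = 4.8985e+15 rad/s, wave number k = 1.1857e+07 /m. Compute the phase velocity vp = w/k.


vp = w / k
= 4.8985e+15 / 1.1857e+07
= 4.1313e+08 m/s

4.1313e+08


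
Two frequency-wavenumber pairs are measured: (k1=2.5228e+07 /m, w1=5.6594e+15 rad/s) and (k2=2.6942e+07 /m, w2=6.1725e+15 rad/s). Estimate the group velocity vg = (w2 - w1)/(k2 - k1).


vg = (w2 - w1) / (k2 - k1)
= (6.1725e+15 - 5.6594e+15) / (2.6942e+07 - 2.5228e+07)
= 5.1310e+14 / 1.7140e+06
= 2.9936e+08 m/s

2.9936e+08


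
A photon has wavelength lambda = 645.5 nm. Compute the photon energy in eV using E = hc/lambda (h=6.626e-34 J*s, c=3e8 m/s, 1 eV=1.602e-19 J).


E = hc / lambda
= (6.626e-34)(3e8) / (645.5e-9)
= 1.9878e-25 / 6.4550e-07
= 3.0795e-19 J
Converting to eV: 3.0795e-19 / 1.602e-19
= 1.9223 eV

1.9223


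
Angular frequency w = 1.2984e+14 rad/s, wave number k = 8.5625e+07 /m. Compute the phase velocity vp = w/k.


vp = w / k
= 1.2984e+14 / 8.5625e+07
= 1.5164e+06 m/s

1.5164e+06


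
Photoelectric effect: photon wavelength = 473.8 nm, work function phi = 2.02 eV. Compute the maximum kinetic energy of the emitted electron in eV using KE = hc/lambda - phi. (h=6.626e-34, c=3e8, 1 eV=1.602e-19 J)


E_photon = hc / lambda
= (6.626e-34)(3e8) / (473.8e-9)
= 4.1954e-19 J
= 2.6189 eV
KE = E_photon - phi
= 2.6189 - 2.02
= 0.5989 eV

0.5989


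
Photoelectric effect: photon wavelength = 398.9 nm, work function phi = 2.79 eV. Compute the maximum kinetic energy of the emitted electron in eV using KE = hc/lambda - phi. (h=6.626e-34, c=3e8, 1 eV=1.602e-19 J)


E_photon = hc / lambda
= (6.626e-34)(3e8) / (398.9e-9)
= 4.9832e-19 J
= 3.1106 eV
KE = E_photon - phi
= 3.1106 - 2.79
= 0.3206 eV

0.3206


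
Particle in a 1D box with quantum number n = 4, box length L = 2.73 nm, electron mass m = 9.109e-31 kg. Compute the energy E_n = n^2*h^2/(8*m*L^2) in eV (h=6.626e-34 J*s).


E = n^2 * h^2 / (8 * m * L^2)
= 4^2 * (6.626e-34)^2 / (8 * 9.109e-31 * (2.73e-9)^2)
= 16 * 4.3904e-67 / (8 * 9.109e-31 * 7.4529e-18)
= 1.2934e-19 J
= 0.8074 eV

0.8074


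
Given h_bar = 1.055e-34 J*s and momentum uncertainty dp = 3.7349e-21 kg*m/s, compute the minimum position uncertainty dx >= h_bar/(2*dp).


dx = h_bar / (2 * dp)
= 1.055e-34 / (2 * 3.7349e-21)
= 1.055e-34 / 7.4698e-21
= 1.4124e-14 m

1.4124e-14


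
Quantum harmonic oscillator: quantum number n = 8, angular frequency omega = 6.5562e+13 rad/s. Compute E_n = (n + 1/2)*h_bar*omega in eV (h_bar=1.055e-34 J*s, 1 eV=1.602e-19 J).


E = (n + 1/2) * h_bar * omega
= (8 + 0.5) * 1.055e-34 * 6.5562e+13
= 8.5 * 6.9168e-21
= 5.8793e-20 J
= 0.367 eV

0.367


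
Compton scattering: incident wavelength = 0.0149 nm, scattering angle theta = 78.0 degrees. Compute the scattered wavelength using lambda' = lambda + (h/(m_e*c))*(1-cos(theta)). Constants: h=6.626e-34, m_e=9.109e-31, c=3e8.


Compton wavelength: h/(m_e*c) = 2.4247e-12 m
d_lambda = 2.4247e-12 * (1 - cos(78.0 deg))
= 2.4247e-12 * 0.792088
= 1.9206e-12 m = 0.001921 nm
lambda' = 0.0149 + 0.001921
= 0.016821 nm

0.016821


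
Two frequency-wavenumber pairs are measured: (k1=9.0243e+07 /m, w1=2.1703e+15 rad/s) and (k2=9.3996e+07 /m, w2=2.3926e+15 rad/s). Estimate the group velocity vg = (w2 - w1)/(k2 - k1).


vg = (w2 - w1) / (k2 - k1)
= (2.3926e+15 - 2.1703e+15) / (9.3996e+07 - 9.0243e+07)
= 2.2230e+14 / 3.7530e+06
= 5.9233e+07 m/s

5.9233e+07


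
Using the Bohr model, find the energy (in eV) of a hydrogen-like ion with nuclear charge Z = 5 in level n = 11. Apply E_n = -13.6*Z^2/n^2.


E_n = -13.6 * Z^2 / n^2
= -13.6 * 5^2 / 11^2
= -13.6 * 25 / 121
= -2.8099 eV

-2.8099


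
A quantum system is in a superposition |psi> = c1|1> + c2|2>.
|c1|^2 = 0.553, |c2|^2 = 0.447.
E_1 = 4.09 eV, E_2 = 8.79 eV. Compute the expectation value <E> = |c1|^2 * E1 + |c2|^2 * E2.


<E> = |c1|^2 * E1 + |c2|^2 * E2
= 0.553 * 4.09 + 0.447 * 8.79
= 2.2618 + 3.9291
= 6.1909 eV

6.1909


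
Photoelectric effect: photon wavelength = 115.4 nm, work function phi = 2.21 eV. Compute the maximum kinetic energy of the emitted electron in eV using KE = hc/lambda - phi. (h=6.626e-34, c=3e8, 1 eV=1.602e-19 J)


E_photon = hc / lambda
= (6.626e-34)(3e8) / (115.4e-9)
= 1.7225e-18 J
= 10.7524 eV
KE = E_photon - phi
= 10.7524 - 2.21
= 8.5424 eV

8.5424


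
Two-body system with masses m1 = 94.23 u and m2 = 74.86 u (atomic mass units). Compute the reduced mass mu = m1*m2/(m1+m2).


mu = m1 * m2 / (m1 + m2)
= 94.23 * 74.86 / (94.23 + 74.86)
= 7054.0578 / 169.09
= 41.7178 u

41.7178


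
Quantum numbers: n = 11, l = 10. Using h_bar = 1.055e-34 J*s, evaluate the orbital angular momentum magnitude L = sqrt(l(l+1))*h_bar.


L = sqrt(l*(l+1)) * h_bar
= sqrt(10 * 11) * 1.055e-34
= sqrt(110) * 1.055e-34
= 10.4881 * 1.055e-34
= 1.1065e-33 J*s

1.1065e-33


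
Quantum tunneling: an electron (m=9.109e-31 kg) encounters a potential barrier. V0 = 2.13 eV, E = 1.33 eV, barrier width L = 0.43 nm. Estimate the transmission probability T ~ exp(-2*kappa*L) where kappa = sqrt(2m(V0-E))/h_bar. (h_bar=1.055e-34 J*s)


V0 - E = 0.8 eV = 1.2816e-19 J
kappa = sqrt(2 * m * (V0-E)) / h_bar
= sqrt(2 * 9.109e-31 * 1.2816e-19) / 1.055e-34
= 4.5801e+09 /m
2*kappa*L = 2 * 4.5801e+09 * 0.43e-9
= 3.9389
T = exp(-3.9389) = 1.947004e-02

1.947004e-02


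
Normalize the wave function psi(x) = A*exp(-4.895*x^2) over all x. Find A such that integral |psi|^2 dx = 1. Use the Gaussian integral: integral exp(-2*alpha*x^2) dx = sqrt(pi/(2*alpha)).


integral |psi|^2 dx = A^2 * sqrt(pi/(2*alpha)) = 1
A^2 = sqrt(2*alpha/pi)
= sqrt(2 * 4.895 / pi)
= 1.765291
A = sqrt(1.765291)
= 1.3286

1.3286


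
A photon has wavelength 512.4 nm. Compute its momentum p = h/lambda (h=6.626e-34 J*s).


p = h / lambda
= 6.626e-34 / (512.4e-9)
= 6.626e-34 / 5.1240e-07
= 1.2931e-27 kg*m/s

1.2931e-27


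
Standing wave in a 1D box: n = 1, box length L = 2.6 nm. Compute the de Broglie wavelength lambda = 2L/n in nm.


lambda = 2L / n
= 2 * 2.6 / 1
= 5.2 / 1
= 5.2 nm

5.2


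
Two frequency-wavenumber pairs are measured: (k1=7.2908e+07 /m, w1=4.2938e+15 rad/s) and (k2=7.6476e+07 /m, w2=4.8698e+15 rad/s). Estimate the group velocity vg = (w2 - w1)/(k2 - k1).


vg = (w2 - w1) / (k2 - k1)
= (4.8698e+15 - 4.2938e+15) / (7.6476e+07 - 7.2908e+07)
= 5.7600e+14 / 3.5680e+06
= 1.6143e+08 m/s

1.6143e+08


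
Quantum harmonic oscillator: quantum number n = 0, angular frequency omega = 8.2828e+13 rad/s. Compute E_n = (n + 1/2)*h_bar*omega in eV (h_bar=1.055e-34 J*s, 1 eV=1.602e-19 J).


E = (n + 1/2) * h_bar * omega
= (0 + 0.5) * 1.055e-34 * 8.2828e+13
= 0.5 * 8.7384e-21
= 4.3692e-21 J
= 0.0273 eV

0.0273


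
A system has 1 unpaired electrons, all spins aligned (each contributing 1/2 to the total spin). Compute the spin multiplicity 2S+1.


Total spin S = N * (1/2) = 1 * 0.5 = 0.5
Spin multiplicity = 2S + 1
= 2 * 0.5 + 1
= 2

2


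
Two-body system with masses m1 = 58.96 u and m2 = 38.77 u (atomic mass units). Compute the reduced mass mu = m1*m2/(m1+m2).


mu = m1 * m2 / (m1 + m2)
= 58.96 * 38.77 / (58.96 + 38.77)
= 2285.8792 / 97.73
= 23.3897 u

23.3897


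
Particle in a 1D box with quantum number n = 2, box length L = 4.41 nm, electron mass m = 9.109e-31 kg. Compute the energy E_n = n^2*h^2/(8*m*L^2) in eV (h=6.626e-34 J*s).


E = n^2 * h^2 / (8 * m * L^2)
= 2^2 * (6.626e-34)^2 / (8 * 9.109e-31 * (4.41e-9)^2)
= 4 * 4.3904e-67 / (8 * 9.109e-31 * 1.9448e-17)
= 1.2392e-20 J
= 0.0774 eV

0.0774


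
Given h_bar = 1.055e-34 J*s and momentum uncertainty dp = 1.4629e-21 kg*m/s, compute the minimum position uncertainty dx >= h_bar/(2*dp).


dx = h_bar / (2 * dp)
= 1.055e-34 / (2 * 1.4629e-21)
= 1.055e-34 / 2.9258e-21
= 3.6059e-14 m

3.6059e-14


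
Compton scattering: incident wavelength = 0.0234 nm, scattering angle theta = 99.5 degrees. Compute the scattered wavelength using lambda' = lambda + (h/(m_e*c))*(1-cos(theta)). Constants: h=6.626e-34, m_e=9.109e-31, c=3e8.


Compton wavelength: h/(m_e*c) = 2.4247e-12 m
d_lambda = 2.4247e-12 * (1 - cos(99.5 deg))
= 2.4247e-12 * 1.165048
= 2.8249e-12 m = 0.002825 nm
lambda' = 0.0234 + 0.002825
= 0.026225 nm

0.026225


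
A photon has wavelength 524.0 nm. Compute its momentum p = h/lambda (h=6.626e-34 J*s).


p = h / lambda
= 6.626e-34 / (524.0e-9)
= 6.626e-34 / 5.2400e-07
= 1.2645e-27 kg*m/s

1.2645e-27


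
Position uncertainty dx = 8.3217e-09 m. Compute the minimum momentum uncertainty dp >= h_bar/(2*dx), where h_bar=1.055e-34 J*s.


dp = h_bar / (2 * dx)
= 1.055e-34 / (2 * 8.3217e-09)
= 1.055e-34 / 1.6643e-08
= 6.3388e-27 kg*m/s

6.3388e-27


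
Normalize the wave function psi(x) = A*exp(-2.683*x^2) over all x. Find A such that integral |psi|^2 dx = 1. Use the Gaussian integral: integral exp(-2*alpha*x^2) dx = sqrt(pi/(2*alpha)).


integral |psi|^2 dx = A^2 * sqrt(pi/(2*alpha)) = 1
A^2 = sqrt(2*alpha/pi)
= sqrt(2 * 2.683 / pi)
= 1.306924
A = sqrt(1.306924)
= 1.1432

1.1432


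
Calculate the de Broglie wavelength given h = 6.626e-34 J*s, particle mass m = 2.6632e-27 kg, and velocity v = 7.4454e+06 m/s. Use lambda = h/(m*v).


lambda = h / (m * v)
= 6.626e-34 / (2.6632e-27 * 7.4454e+06)
= 6.626e-34 / 1.9829e-20
= 3.3416e-14 m

3.3416e-14


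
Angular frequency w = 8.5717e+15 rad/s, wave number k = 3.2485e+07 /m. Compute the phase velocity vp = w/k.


vp = w / k
= 8.5717e+15 / 3.2485e+07
= 2.6387e+08 m/s

2.6387e+08


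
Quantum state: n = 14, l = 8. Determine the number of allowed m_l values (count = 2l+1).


m_l ranges from -l to +l in integer steps
So m_l goes from -8 to +8
Count = 2l + 1 = 2*8 + 1
= 17

17


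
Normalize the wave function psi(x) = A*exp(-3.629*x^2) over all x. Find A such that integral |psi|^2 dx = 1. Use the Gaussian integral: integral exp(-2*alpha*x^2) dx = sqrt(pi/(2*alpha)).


integral |psi|^2 dx = A^2 * sqrt(pi/(2*alpha)) = 1
A^2 = sqrt(2*alpha/pi)
= sqrt(2 * 3.629 / pi)
= 1.519965
A = sqrt(1.519965)
= 1.2329

1.2329


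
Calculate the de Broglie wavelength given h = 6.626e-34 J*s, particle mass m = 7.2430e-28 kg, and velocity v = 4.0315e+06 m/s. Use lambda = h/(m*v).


lambda = h / (m * v)
= 6.626e-34 / (7.2430e-28 * 4.0315e+06)
= 6.626e-34 / 2.9200e-21
= 2.2692e-13 m

2.2692e-13


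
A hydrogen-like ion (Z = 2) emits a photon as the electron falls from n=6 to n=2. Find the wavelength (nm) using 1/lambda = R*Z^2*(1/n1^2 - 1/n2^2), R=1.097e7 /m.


1/lambda = R * Z^2 * (1/n1^2 - 1/n2^2)
= 1.097e7 * 2^2 * (1/2^2 - 1/6^2)
= 1.097e7 * 4 * (0.25 - 0.027778)
= 9.7511e+06 /m
lambda = 1 / 9.7511e+06
= 102.5524 nm

102.5524


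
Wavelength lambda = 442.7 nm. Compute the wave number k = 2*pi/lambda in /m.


k = 2 * pi / lambda
= 6.2832 / (442.7e-9)
= 6.2832 / 4.4270e-07
= 1.4193e+07 /m

1.4193e+07


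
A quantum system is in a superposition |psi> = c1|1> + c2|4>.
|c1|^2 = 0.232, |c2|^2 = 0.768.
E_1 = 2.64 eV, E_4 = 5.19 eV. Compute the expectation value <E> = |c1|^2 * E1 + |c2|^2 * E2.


<E> = |c1|^2 * E1 + |c2|^2 * E2
= 0.232 * 2.64 + 0.768 * 5.19
= 0.6125 + 3.9859
= 4.5984 eV

4.5984


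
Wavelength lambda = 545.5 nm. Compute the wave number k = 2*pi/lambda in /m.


k = 2 * pi / lambda
= 6.2832 / (545.5e-9)
= 6.2832 / 5.4550e-07
= 1.1518e+07 /m

1.1518e+07


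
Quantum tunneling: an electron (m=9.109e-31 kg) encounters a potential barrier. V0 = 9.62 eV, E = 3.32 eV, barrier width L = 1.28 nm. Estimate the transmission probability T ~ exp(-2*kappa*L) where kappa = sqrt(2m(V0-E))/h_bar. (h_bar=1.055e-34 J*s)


V0 - E = 6.3 eV = 1.0093e-18 J
kappa = sqrt(2 * m * (V0-E)) / h_bar
= sqrt(2 * 9.109e-31 * 1.0093e-18) / 1.055e-34
= 1.2853e+10 /m
2*kappa*L = 2 * 1.2853e+10 * 1.28e-9
= 32.9033
T = exp(-32.9033) = 5.131930e-15

5.131930e-15


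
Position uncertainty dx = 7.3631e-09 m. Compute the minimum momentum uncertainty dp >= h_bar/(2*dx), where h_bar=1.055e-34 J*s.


dp = h_bar / (2 * dx)
= 1.055e-34 / (2 * 7.3631e-09)
= 1.055e-34 / 1.4726e-08
= 7.1641e-27 kg*m/s

7.1641e-27


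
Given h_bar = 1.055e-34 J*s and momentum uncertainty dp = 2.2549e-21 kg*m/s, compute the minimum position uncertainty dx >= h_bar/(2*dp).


dx = h_bar / (2 * dp)
= 1.055e-34 / (2 * 2.2549e-21)
= 1.055e-34 / 4.5098e-21
= 2.3393e-14 m

2.3393e-14


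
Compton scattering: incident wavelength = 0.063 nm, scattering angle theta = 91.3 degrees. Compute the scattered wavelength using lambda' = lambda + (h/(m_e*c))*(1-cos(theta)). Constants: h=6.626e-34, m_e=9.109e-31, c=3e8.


Compton wavelength: h/(m_e*c) = 2.4247e-12 m
d_lambda = 2.4247e-12 * (1 - cos(91.3 deg))
= 2.4247e-12 * 1.022687
= 2.4797e-12 m = 0.00248 nm
lambda' = 0.063 + 0.00248
= 0.06548 nm

0.06548


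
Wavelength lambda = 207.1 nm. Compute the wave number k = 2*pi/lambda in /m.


k = 2 * pi / lambda
= 6.2832 / (207.1e-9)
= 6.2832 / 2.0710e-07
= 3.0339e+07 /m

3.0339e+07


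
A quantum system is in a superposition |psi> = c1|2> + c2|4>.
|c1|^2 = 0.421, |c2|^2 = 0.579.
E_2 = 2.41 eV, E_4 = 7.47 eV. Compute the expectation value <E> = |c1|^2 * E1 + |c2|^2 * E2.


<E> = |c1|^2 * E1 + |c2|^2 * E2
= 0.421 * 2.41 + 0.579 * 7.47
= 1.0146 + 4.3251
= 5.3397 eV

5.3397


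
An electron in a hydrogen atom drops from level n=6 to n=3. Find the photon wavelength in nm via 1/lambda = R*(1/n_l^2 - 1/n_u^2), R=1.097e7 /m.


1/lambda = R * (1/n_l^2 - 1/n_u^2)
= 1.097e7 * (1/3^2 - 1/6^2)
= 1.097e7 * (0.111111 - 0.027778)
= 1.097e7 * 0.083333
= 9.1417e+05 /m
lambda = 1 / 9.1417e+05 = 1093.8924 nm

1093.8924


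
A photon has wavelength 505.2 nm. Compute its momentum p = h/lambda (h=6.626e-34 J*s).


p = h / lambda
= 6.626e-34 / (505.2e-9)
= 6.626e-34 / 5.0520e-07
= 1.3116e-27 kg*m/s

1.3116e-27


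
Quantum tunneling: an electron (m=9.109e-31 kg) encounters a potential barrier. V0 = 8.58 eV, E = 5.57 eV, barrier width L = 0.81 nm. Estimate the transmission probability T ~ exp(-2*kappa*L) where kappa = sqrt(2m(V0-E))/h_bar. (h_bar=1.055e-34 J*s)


V0 - E = 3.01 eV = 4.8220e-19 J
kappa = sqrt(2 * m * (V0-E)) / h_bar
= sqrt(2 * 9.109e-31 * 4.8220e-19) / 1.055e-34
= 8.8841e+09 /m
2*kappa*L = 2 * 8.8841e+09 * 0.81e-9
= 14.3922
T = exp(-14.3922) = 5.617509e-07

5.617509e-07


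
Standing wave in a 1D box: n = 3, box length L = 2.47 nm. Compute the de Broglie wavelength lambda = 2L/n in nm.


lambda = 2L / n
= 2 * 2.47 / 3
= 4.94 / 3
= 1.6467 nm

1.6467


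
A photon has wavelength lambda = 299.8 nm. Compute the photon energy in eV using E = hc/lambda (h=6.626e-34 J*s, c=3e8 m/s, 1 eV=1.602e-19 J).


E = hc / lambda
= (6.626e-34)(3e8) / (299.8e-9)
= 1.9878e-25 / 2.9980e-07
= 6.6304e-19 J
Converting to eV: 6.6304e-19 / 1.602e-19
= 4.1388 eV

4.1388


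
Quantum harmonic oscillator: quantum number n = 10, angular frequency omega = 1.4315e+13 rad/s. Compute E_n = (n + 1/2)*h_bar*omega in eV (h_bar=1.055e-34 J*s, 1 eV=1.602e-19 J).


E = (n + 1/2) * h_bar * omega
= (10 + 0.5) * 1.055e-34 * 1.4315e+13
= 10.5 * 1.5102e-21
= 1.5857e-20 J
= 0.099 eV

0.099
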